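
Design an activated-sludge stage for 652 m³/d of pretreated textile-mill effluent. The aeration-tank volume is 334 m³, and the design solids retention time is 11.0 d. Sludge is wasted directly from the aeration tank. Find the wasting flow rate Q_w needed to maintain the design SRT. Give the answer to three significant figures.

For wasting at MLVSS concentration, Q_w = V/θ_c = 334.0/11.0 = 30.36 m³/d.

Q_w ≈ 30.4 m³/d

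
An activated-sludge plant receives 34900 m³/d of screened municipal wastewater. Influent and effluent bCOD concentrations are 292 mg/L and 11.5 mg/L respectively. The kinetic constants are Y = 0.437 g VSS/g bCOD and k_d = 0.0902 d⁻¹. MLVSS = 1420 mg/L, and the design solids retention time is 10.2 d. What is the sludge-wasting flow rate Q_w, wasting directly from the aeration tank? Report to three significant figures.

Q_w ≈ 1570 m³/d

Rearranging the biomass balance for a CMAS with decay, V = Y·Q·ΔS·θ_c / [X·(1+k_d θ_c)] = 0.437 × 34900 × (292 − 11.5) × 10.2 / [1420 × (1 + 0.0902 × 10.2)] = 4.36×10^7 / 2726 = 16004 m³.
For wasting at MLVSS concentration, Q_w = V/θ_c = 16004/10.2 = 1569 m³/d.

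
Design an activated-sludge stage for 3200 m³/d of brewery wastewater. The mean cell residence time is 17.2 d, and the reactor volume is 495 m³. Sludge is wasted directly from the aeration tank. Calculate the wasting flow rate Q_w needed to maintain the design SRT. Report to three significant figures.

Q_w ≈ 28.8 m³/d

With mixed-liquor wasting, θ_c = V/Q_w, so Q_w = V/θ_c = 495.0/17.2 = 28.78 m³/d.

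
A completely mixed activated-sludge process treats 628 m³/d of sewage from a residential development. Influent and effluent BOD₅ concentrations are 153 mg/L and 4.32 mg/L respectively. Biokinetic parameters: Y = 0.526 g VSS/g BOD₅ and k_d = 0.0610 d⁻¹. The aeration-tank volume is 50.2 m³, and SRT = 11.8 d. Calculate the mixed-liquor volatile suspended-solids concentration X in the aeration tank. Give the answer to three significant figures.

From V·X·(1 + k_d·θ_c) = Y·Q·(S₀ − S)·θ_c: X = 0.526 × 628 × (153 − 4.32) × 11.8 / [50.2 × (1 + 0.0610 × 11.8)] = 6713 mg/L.

X ≈ 6710 mg/L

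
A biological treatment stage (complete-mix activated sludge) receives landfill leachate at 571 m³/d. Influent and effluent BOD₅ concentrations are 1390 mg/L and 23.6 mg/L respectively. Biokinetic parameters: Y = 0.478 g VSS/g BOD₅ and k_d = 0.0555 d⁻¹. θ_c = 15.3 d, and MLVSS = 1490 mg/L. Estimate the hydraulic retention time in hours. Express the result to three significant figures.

τ ≈ 87.0 h

Rearranging the biomass balance for a CMAS with decay, V = Y·Q·ΔS·θ_c / [X·(1+k_d θ_c)] = 0.478 × 571 × (1390 − 23.6) × 15.3 / [1490 × (1 + 0.0555 × 15.3)] = 5.71×10^6 / 2755 = 2071 m³.
HRT = V/Q = 2071 m³ / 571 m³·d⁻¹ = 3.627 d × 24 = 87.05 h.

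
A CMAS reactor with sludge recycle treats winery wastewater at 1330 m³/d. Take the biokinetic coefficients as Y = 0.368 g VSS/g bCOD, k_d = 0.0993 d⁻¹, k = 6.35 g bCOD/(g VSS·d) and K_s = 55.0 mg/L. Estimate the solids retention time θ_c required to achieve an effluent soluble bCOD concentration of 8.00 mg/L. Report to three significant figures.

θ_c ≈ 5.06 d

Specific growth rate at S = 8.00 mg/L: μ = YkS/(K_s+S) = 0.368·6.35·8.00/(55.0+8.00) = 0.2967 d⁻¹.
θ_c = 1/(μ − k_d) = 1/(0.2967 − 0.0993) = 1/0.1974 = 5.065 d.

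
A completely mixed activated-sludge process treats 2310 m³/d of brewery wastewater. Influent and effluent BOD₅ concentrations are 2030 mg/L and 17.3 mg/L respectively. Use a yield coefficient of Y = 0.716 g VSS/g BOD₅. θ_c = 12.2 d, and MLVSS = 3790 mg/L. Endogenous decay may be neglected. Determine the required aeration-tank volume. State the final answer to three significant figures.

Biomass mass balance (decay neglected): V·X = Y·Q·(S₀ − S)·θ_c, so V = 0.716 × 2310 × (2030 − 17.3) × 12.2 / 3790 = 10716 m³.

V ≈ 10700 m³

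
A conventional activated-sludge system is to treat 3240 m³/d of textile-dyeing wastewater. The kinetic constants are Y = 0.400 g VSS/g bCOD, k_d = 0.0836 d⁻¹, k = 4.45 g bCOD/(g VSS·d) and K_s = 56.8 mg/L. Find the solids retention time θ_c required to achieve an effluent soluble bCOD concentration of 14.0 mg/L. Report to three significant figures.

Specific growth rate at S = 14.0 mg/L: μ = YkS/(K_s+S) = 0.400·4.45·14.0/(56.8+14.0) = 0.3520 d⁻¹.
Then 1/θ_c = μ − k_d = 0.3520 − 0.0836 = 0.2684 d⁻¹, giving θ_c = 3.726 d.

θ_c ≈ 3.73 d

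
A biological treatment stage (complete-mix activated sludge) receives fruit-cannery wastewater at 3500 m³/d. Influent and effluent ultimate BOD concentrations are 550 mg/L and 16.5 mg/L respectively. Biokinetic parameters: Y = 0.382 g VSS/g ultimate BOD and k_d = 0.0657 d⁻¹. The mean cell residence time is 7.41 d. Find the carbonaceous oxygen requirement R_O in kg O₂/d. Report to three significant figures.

R_O ≈ 1190 kg O₂/d

The observed yield is Y_obs = Y/(1 + k_d·θ_c) = 0.382 / (1 + 0.0657 × 7.41) = 0.382 / 1.487 = 0.2569 g VSS per g ultimate BOD removed.
Substrate removed = Q·(S₀ − S) = 3500 m³/d × (550 − 16.5) g/m³ = 1.87×10^6 g/d = 1867 kg/d.
Biomass synthesised: P_X = Y_obs × 1867 = 479.7 kg VSS/d.
R_O = Q·ΔS − 1.42 P_X = 1867 − 681.2 = 1186 kg O₂/d.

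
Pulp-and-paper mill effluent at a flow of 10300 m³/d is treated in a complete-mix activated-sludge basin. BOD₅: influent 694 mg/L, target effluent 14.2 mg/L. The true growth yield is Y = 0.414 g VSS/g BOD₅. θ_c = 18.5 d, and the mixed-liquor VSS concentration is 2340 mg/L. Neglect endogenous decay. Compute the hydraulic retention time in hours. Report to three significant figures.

τ ≈ 53.4 h

V·X = Y·Q·ΔS·θ_c gives V = 0.414 × 10300 × (694 − 14.2) × 18.5 / 2340 = 22918 m³.
HRT = V/Q = 22918 m³ / 10300 m³·d⁻¹ = 2.225 d × 24 = 53.40 h.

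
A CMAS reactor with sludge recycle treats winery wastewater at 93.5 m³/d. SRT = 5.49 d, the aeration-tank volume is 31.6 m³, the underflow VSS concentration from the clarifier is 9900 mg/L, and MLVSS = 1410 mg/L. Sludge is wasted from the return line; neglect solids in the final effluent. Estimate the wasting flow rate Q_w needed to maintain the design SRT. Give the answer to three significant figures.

Q_w ≈ 0.820 m³/d

Wasting from the return line (neglecting effluent solids): Q_w = V·X / (θ_c·X_r) = 31.60 × 1410 / (5.49 × 9900) = 0.8198 m³/d.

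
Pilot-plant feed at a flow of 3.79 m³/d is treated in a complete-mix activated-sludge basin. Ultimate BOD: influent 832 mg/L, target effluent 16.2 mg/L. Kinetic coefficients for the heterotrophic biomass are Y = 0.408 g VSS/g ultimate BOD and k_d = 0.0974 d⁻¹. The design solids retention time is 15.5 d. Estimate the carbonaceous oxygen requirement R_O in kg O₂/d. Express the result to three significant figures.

Correct the yield for decay: Y_obs = Y/(1 + k_d θ_c) = 0.408 / (1 + 0.0974 × 15.5) = 0.408 / 2.510 = 0.1626.
Mass of ultimate BOD removed per day: Q(S₀ − S) = 3.79 × 815.8 g/m³ = 3.092 kg/d.
Net sludge production P_X = 0.1626 × 3.092 = 0.5026 kg VSS/d.
R_O = Q·(S₀ − S) − 1.42·P_X = 3.092 − 1.42 × 0.5026 = 2.378 kg O₂/d.

R_O ≈ 2.38 kg O₂/d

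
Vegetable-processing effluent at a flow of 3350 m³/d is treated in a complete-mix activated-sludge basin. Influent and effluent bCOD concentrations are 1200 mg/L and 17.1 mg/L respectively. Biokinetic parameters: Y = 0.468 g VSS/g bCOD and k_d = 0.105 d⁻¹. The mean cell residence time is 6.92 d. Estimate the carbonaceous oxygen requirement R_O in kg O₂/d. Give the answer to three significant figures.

Y_obs = Y / (1 + k_d θ_c) = 0.468 / (1 + 0.105 × 6.92) = 0.468 / 1.727 = 0.2711.
Mass of bCOD removed per day: Q(S₀ − S) = 3350 × 1183 g/m³ = 3963 kg/d.
P_X = Y_obs·Q·(S₀ − S) = 0.2711 × 3963 = 1074 kg VSS/d.
R_O = Q·(S₀ − S) − 1.42·P_X = 3963 − 1.42 × 1074 = 2437 kg O₂/d.

R_O ≈ 2440 kg O₂/d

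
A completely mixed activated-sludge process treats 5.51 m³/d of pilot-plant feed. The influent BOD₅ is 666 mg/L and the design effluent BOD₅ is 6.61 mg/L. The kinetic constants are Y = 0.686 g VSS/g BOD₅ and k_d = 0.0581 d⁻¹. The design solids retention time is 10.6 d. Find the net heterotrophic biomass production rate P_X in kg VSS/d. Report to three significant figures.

Y_obs = Y / (1 + k_d θ_c) = 0.686 / (1 + 0.0581 × 10.6) = 0.686 / 1.616 = 0.4245.
Q·(S₀ − S) = 5.51 × (666 − 6.61) × 10⁻³ = 3.633 kg/d removed.
Net biomass production P_X = Y_obs × Q·(S₀ − S) = 0.4245 × 3.633 = 1.542 kg VSS/d.

P_X ≈ 1.54 kg VSS/d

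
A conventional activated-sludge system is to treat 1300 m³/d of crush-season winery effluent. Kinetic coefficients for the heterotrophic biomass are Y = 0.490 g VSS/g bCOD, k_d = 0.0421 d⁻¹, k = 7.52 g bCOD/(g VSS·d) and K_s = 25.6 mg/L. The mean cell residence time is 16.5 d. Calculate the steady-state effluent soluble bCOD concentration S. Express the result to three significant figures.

For a completely mixed reactor with recycle the Lawrence–McCarty relation gives S = K_s·(1 + k_d·θ_c) / [θ_c·(Y·k − k_d) − 1] = 25.6 × (1 + 0.0421 × 16.5) / [16.5 × (0.490 × 7.52 − 0.0421) − 1] = 43.38 / 59.10 = 0.7340 mg/L.

S ≈ 0.734 mg/L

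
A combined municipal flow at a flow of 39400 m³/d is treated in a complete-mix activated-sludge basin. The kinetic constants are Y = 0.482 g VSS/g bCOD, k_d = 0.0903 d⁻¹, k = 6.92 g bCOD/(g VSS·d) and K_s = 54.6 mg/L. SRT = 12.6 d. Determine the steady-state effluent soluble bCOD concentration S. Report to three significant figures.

Effluent substrate depends only on kinetics and SRT: S = K_s(1 + k_d θ_c) / [θ_c(Yk − k_d) − 1] = 54.6 × (1 + 0.0903 × 12.6) / [12.6 × (0.482 × 6.92 − 0.0903) − 1] = 116.7 / 39.89 = 2.926 mg/L.

S ≈ 2.93 mg/L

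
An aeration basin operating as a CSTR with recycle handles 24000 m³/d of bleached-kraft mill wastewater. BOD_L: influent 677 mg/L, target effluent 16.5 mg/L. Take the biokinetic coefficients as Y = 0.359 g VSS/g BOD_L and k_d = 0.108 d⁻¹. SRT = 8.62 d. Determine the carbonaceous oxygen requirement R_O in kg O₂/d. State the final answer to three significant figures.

Y_obs = Y / (1 + k_d θ_c) = 0.359 / (1 + 0.108 × 8.62) = 0.359 / 1.931 = 0.1859.
Q·(S₀ − S) = 24000 × (677 − 16.5) × 10⁻³ = 15852 kg/d removed.
Net sludge production P_X = 0.1859 × 15852 = 2947 kg VSS/d.
Carbonaceous O₂ demand = substrate oxidised − cell-mass equivalent = 15852 − 1.42 × 2947 = 11667 kg O₂/d.

R_O ≈ 11700 kg O₂/d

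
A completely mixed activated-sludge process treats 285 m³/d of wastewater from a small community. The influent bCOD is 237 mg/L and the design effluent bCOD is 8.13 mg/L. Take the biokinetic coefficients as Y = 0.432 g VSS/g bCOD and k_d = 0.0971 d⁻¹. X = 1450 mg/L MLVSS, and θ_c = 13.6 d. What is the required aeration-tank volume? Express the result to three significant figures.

Steady-state biomass mass balance: V·X·(1 + k_d·θ_c) = Y·Q·(S₀ − S)·θ_c, so V = 0.432 × 285 × (237 − 8.13) × 13.6 / [1450 × (1 + 0.0971 × 13.6)] = 3.83×10^5 / 3365 = 113.9 m³.

V ≈ 114 m³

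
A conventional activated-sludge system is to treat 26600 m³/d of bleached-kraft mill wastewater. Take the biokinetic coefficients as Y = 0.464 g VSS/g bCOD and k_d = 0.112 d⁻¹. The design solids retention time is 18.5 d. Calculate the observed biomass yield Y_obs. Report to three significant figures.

Correct the yield for decay: Y_obs = Y/(1 + k_d θ_c) = 0.464 / (1 + 0.112 × 18.5) = 0.464 / 3.072 = 0.1510.

Y_obs ≈ 0.151 g VSS/g bCOD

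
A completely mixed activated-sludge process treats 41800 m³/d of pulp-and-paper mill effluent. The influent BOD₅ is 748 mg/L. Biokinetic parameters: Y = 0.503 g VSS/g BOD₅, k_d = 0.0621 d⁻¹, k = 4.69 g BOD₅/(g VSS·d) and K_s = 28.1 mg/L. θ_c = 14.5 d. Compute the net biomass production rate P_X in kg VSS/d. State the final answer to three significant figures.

From the Monod/SRT balance for a CMAS, S = K_s·(1+k_d θ_c)/[θ_c·(Y k − k_d) − 1] = 28.1 × (1 + 0.0621 × 14.5) / [14.5 × (0.503 × 4.69 − 0.0621) − 1] = 53.40 / 32.31 = 1.653 mg/L.
The observed yield is Y_obs = Y/(1 + k_d·θ_c) = 0.503 / (1 + 0.0621 × 14.5) = 0.503 / 1.900 = 0.2647 g VSS per g BOD₅ removed.
Substrate removed = Q·(S₀ − S) = 41800 m³/d × (748 − 1.65) g/m³ = 3.12×10^7 g/d = 31197 kg/d.
P_X = Y_obs · Q(S₀ − S) = 0.2647 × 31197 = 8257 kg VSS/d.

P_X ≈ 8260 kg VSS/d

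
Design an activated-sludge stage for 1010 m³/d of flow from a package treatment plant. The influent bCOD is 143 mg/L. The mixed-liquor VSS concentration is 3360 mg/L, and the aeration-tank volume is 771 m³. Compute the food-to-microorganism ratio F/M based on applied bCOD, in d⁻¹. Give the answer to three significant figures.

F/M ≈ 0.0558 d⁻¹

F/M = applied load / biomass = Q·S₀/(V·X) = 1010 × 143 / (771.0 × 3360) = 0.05575 d⁻¹.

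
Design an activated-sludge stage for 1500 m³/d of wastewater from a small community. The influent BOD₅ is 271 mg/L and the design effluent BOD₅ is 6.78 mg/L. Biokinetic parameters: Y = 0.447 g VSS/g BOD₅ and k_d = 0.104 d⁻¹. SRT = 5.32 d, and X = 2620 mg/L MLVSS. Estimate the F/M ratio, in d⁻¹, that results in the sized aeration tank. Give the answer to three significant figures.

F/M ≈ 0.670 d⁻¹

Rearranging the biomass balance for a CMAS with decay, V = Y·Q·ΔS·θ_c / [X·(1+k_d θ_c)] = 0.447 × 1500 × (271 − 6.78) × 5.32 / [2620 × (1 + 0.104 × 5.32)] = 9.42×10^5 / 4070 = 231.6 m³.
F/M = applied load / biomass = Q·S₀/(V·X) = 1500 × 271 / (231.6 × 2620) = 0.6699 d⁻¹.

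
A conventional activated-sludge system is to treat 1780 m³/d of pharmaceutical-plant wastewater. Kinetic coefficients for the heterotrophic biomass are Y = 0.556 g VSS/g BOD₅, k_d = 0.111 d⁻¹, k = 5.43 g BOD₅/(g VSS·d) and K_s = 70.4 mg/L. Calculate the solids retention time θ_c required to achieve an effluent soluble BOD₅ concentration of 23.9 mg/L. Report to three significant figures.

Specific growth rate at S = 23.9 mg/L: μ = YkS/(K_s+S) = 0.556·5.43·23.9/(70.4+23.9) = 0.7652 d⁻¹.
θ_c = 1/(μ − k_d) = 1/(0.7652 − 0.111) = 1/0.6542 = 1.529 d.

θ_c ≈ 1.53 d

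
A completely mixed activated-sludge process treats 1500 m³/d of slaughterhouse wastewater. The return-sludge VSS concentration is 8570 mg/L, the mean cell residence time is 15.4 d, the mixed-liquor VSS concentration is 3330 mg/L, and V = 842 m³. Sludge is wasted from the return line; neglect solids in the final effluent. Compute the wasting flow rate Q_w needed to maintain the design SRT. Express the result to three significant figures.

Q_w ≈ 21.2 m³/d

Wasting from the return line (neglecting effluent solids): Q_w = V·X / (θ_c·X_r) = 842.0 × 3330 / (15.4 × 8570) = 21.24 m³/d.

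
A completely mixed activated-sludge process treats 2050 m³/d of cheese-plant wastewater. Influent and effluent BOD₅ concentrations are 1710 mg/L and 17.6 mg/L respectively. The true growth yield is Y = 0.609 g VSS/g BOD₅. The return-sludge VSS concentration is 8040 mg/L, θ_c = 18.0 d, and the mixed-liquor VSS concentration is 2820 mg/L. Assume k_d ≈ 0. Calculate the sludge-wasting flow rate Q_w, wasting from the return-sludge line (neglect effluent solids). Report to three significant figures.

Q_w ≈ 263 m³/d

V·X = Y·Q·ΔS·θ_c gives V = 0.609 × 2050 × (1710 − 17.6) × 18.0 / 2820 = 13486 m³.
θ_c = V·X/(Q_w·X_r) when wasting from the recycle, so Q_w = V·X/(θ_c·X_r) = 13486 × 2820 / (18.0 × 8040) = 262.8 m³/d.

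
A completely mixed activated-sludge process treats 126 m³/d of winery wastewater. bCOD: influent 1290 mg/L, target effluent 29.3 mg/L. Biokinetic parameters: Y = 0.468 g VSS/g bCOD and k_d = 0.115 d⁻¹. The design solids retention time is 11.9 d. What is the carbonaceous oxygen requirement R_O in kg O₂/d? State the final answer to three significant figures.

Observed yield with endogenous decay: Y_obs = Y / (1 + k_d·θ_c) = 0.468 / (1 + 0.115 × 11.9) = 0.468 / 2.369 = 0.1976 g VSS/g bCOD.
ΔS = 1290 − 29.3 = 1261 mg/L, so the substrate removal rate is 126 × 1261/1000 = 158.8 kg bCOD/d.
Biomass synthesised: P_X = Y_obs × 158.8 = 31.39 kg VSS/d.
Carbonaceous O₂ demand = substrate oxidised − cell-mass equivalent = 158.8 − 1.42 × 31.39 = 114.3 kg O₂/d.

R_O ≈ 114 kg O₂/d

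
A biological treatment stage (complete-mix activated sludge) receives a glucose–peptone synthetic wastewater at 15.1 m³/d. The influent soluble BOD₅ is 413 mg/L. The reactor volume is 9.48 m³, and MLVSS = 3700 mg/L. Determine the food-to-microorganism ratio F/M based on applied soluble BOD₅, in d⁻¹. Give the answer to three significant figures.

Food-to-microorganism ratio F/M = Q S₀ / (V X) = 15.1 × 413 / (9.480 × 3700) = 0.1778 d⁻¹.

F/M ≈ 0.178 d⁻¹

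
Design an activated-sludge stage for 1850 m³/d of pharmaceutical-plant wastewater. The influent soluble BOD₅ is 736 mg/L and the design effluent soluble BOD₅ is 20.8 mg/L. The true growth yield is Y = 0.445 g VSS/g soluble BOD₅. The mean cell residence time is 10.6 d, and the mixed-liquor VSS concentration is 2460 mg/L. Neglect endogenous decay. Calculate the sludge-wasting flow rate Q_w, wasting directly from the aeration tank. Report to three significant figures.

Q_w ≈ 239 m³/d

With k_d = 0 the design equation reduces to V = Y Q (S₀−S) θ_c / X = 0.445 × 1850 × (736 − 20.8) × 10.6 / 2460 = 2537 m³.
With mixed-liquor wasting, θ_c = V/Q_w, so Q_w = V/θ_c = 2537/10.6 = 239.3 m³/d.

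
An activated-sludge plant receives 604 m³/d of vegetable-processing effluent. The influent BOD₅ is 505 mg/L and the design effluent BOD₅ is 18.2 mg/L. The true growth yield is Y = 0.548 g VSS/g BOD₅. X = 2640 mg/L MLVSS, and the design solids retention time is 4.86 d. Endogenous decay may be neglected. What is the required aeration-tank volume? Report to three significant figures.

V ≈ 297 m³

V·X = Y·Q·ΔS·θ_c gives V = 0.548 × 604 × (505 − 18.2) × 4.86 / 2640 = 296.6 m³.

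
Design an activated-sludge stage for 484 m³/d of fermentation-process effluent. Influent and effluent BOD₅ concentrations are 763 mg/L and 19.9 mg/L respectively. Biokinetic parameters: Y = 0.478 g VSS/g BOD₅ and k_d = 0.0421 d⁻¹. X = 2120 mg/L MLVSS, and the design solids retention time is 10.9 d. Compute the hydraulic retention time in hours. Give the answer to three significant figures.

τ ≈ 30.0 h

Steady-state biomass mass balance: V·X·(1 + k_d·θ_c) = Y·Q·(S₀ − S)·θ_c, so V = 0.478 × 484 × (763 − 19.9) × 10.9 / [2120 × (1 + 0.0421 × 10.9)] = 1.87×10^6 / 3093 = 605.9 m³.
τ = V/Q = 605.9/484 = 1.252 d, or 30.04 h.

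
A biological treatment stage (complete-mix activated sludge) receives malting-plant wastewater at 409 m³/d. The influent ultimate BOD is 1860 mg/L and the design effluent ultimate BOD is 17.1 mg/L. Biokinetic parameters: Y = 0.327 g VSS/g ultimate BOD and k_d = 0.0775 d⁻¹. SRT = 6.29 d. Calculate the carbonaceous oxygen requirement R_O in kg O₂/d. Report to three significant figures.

The observed yield is Y_obs = Y/(1 + k_d·θ_c) = 0.327 / (1 + 0.0775 × 6.29) = 0.327 / 1.487 = 0.2198 g VSS per g ultimate BOD removed.
ΔS = 1860 − 17.1 = 1843 mg/L, so the substrate removal rate is 409 × 1843/1000 = 753.7 kg ultimate BOD/d.
P_X = Y_obs·Q·(S₀ − S) = 0.2198 × 753.7 = 165.7 kg VSS/d.
Carbonaceous O₂ demand = substrate oxidised − cell-mass equivalent = 753.7 − 1.42 × 165.7 = 518.5 kg O₂/d.

R_O ≈ 518 kg O₂/d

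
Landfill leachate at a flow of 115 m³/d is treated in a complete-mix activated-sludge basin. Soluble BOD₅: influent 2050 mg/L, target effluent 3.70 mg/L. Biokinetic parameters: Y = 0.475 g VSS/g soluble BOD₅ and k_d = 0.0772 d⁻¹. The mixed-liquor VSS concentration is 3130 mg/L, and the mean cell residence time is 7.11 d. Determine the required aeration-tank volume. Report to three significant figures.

V ≈ 164 m³

Rearranging the biomass balance for a CMAS with decay, V = Y·Q·ΔS·θ_c / [X·(1+k_d θ_c)] = 0.475 × 115 × (2050 − 3.70) × 7.11 / [3130 × (1 + 0.0772 × 7.11)] = 7.95×10^5 / 4848 = 163.9 m³.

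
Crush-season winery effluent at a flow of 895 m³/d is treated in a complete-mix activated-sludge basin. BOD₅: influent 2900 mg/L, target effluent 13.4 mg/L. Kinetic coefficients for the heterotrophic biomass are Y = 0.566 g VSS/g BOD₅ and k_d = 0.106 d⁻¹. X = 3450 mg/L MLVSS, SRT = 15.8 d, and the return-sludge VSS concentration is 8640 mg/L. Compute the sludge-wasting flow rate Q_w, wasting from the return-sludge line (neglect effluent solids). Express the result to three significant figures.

Q_w ≈ 63.3 m³/d

Rearranging the biomass balance for a CMAS with decay, V = Y·Q·ΔS·θ_c / [X·(1+k_d θ_c)] = 0.566 × 895 × (2900 − 13.4) × 15.8 / [3450 × (1 + 0.106 × 15.8)] = 2.31×10^7 / 9228 = 2504 m³.
Q_w = (V·X)/(θ_c X_r) = 2504 × 3450 / (15.8 × 8640) = 63.27 m³/d.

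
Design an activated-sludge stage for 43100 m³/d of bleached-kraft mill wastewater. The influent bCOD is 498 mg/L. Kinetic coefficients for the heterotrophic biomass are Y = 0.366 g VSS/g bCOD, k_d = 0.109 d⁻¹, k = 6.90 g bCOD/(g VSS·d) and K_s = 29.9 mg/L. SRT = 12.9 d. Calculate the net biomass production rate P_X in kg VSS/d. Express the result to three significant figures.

Effluent substrate depends only on kinetics and SRT: S = K_s(1 + k_d θ_c) / [θ_c(Yk − k_d) − 1] = 29.9 × (1 + 0.109 × 12.9) / [12.9 × (0.366 × 6.90 − 0.109) − 1] = 71.94 / 30.17 = 2.384 mg/L.
Y_obs = Y / (1 + k_d θ_c) = 0.366 / (1 + 0.109 × 12.9) = 0.366 / 2.406 = 0.1521.
Mass of bCOD removed per day: Q(S₀ − S) = 43100 × 495.6 g/m³ = 21361 kg/d.
Biomass produced: P_X = Y_obs·Q·ΔS = 0.1521 × 21361 ≈ 3249 kg VSS/d.

P_X ≈ 3250 kg VSS/d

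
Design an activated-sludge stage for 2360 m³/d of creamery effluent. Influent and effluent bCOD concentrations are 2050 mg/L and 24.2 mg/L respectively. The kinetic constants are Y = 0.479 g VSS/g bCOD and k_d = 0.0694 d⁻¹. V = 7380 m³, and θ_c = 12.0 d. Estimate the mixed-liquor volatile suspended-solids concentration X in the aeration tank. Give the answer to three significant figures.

X = Y·Q·ΔS·θ_c / [V·(1 + k_d θ_c)] = 0.479 × 2360 × (2050 − 24.2) × 12.0 / [7380 × (1 + 0.0694 × 12.0)] = 2032 mg/L.

X ≈ 2030 mg/L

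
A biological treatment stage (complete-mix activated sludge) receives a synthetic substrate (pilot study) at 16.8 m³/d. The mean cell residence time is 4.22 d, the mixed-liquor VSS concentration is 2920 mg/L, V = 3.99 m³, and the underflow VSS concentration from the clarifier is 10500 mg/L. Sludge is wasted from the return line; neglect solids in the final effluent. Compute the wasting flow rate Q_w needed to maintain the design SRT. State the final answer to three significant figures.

Q_w ≈ 0.263 m³/d

θ_c = V·X/(Q_w·X_r) when wasting from the recycle, so Q_w = V·X/(θ_c·X_r) = 3.990 × 2920 / (4.22 × 10500) = 0.2629 m³/d.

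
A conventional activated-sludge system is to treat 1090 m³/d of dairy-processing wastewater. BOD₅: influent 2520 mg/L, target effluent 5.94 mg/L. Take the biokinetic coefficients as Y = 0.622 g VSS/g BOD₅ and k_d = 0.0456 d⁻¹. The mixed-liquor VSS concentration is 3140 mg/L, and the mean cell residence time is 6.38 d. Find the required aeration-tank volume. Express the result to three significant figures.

V ≈ 2680 m³

From the SRT design equation V = Y Q (S₀−S) θ_c / [X (1 + k_d θ_c)] = 0.622 × 1090 × (2520 − 5.94) × 6.38 / [3140 × (1 + 0.0456 × 6.38)] = 1.09×10^7 / 4054 = 2683 m³.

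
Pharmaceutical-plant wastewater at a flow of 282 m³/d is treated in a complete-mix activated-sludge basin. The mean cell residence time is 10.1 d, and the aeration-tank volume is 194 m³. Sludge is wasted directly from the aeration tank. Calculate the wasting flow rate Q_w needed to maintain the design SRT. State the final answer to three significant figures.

Wasting from the aeration tank: Q_w = V / θ_c = 194.0 / 10.1 = 19.21 m³/d.

Q_w ≈ 19.2 m³/d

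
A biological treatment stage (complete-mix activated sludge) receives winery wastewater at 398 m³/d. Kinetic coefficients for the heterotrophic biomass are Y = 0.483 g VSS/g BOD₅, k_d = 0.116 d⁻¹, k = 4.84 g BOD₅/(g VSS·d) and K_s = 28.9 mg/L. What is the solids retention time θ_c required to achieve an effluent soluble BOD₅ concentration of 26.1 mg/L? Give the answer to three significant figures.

Specific growth rate at S = 26.1 mg/L: μ = YkS/(K_s+S) = 0.483·4.84·26.1/(28.9+26.1) = 1.109 d⁻¹.
Then 1/θ_c = μ − k_d = 1.109 − 0.116 = 0.9934 d⁻¹, giving θ_c = 1.007 d.

θ_c ≈ 1.01 d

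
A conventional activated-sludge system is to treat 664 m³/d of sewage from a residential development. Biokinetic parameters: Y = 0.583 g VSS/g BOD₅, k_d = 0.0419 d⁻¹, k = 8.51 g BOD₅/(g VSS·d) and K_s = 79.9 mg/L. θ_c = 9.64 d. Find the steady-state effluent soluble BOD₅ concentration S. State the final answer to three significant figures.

Effluent substrate depends only on kinetics and SRT: S = K_s(1 + k_d θ_c) / [θ_c(Yk − k_d) − 1] = 79.9 × (1 + 0.0419 × 9.64) / [9.64 × (0.583 × 8.51 − 0.0419) − 1] = 112.2 / 46.42 = 2.416 mg/L.

S ≈ 2.42 mg/L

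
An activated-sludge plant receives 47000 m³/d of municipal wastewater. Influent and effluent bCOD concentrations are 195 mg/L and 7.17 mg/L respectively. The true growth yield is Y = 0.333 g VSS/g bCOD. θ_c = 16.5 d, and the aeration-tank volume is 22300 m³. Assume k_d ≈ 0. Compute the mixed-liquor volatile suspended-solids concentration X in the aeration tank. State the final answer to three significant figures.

X ≈ 2180 mg/L

From V·X = Y·Q·(S₀ − S)·θ_c (decay neglected): X = 0.333 × 47000 × (195 − 7.17) × 16.5 / 22300 = 2175 mg/L.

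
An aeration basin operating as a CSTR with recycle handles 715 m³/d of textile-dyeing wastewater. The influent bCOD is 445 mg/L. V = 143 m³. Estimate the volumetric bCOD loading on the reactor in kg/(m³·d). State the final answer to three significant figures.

L_v ≈ 2.23 kg bCOD/(m³·d)

Volumetric loading L_v = Q·S₀ / V = 715 × 445 g/m³ / 143.0 m³ = 2225 g/(m³·d) = 2.225 kg bCOD/(m³·d).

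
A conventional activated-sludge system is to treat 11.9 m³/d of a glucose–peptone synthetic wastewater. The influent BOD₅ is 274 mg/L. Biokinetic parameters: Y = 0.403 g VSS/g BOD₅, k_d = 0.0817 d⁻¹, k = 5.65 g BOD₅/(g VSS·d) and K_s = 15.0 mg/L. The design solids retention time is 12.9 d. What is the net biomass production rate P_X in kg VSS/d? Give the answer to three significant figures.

P_X ≈ 0.637 kg VSS/d

For a completely mixed reactor with recycle the Lawrence–McCarty relation gives S = K_s·(1 + k_d·θ_c) / [θ_c·(Y·k − k_d) − 1] = 15.0 × (1 + 0.0817 × 12.9) / [12.9 × (0.403 × 5.65 − 0.0817) − 1] = 30.81 / 27.32 = 1.128 mg/L.
Observed yield with endogenous decay: Y_obs = Y / (1 + k_d·θ_c) = 0.403 / (1 + 0.0817 × 12.9) = 0.403 / 2.054 = 0.1962 g VSS/g BOD₅.
Substrate removed = Q·(S₀ − S) = 11.9 m³/d × (274 − 1.13) g/m³ = 3.25×10^3 g/d = 3.247 kg/d.
P_X = Y_obs · Q(S₀ − S) = 0.1962 × 3.247 = 0.6371 kg VSS/d.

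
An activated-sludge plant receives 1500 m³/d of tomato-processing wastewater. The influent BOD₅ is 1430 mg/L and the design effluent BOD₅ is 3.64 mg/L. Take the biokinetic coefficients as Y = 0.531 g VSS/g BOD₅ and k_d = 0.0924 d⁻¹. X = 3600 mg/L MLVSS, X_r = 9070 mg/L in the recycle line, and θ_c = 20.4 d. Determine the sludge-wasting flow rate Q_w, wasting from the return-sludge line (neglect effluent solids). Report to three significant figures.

Rearranging the biomass balance for a CMAS with decay, V = Y·Q·ΔS·θ_c / [X·(1+k_d θ_c)] = 0.531 × 1500 × (1430 − 3.64) × 20.4 / [3600 × (1 + 0.0924 × 20.4)] = 2.32×10^7 / 10386 = 2232 m³.
θ_c = V·X/(Q_w·X_r) when wasting from the recycle, so Q_w = V·X/(θ_c·X_r) = 2232 × 3600 / (20.4 × 9070) = 43.42 m³/d.

Q_w ≈ 43.4 m³/d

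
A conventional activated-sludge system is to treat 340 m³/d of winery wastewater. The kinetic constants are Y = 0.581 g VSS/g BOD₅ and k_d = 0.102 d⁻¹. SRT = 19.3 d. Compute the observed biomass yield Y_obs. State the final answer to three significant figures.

Y_obs ≈ 0.196 g VSS/g BOD₅

The observed yield is Y_obs = Y/(1 + k_d·θ_c) = 0.581 / (1 + 0.102 × 19.3) = 0.581 / 2.969 = 0.1957 g VSS per g BOD₅ removed.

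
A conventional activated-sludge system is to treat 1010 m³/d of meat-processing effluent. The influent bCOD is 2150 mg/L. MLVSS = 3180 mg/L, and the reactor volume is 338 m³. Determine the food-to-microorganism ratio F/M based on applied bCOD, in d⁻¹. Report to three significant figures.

F/M = Q·S₀ / (V·X) = 1010 × 2150 / (338.0 × 3180) = 2.020 g bCOD·(g VSS·d)⁻¹.

F/M ≈ 2.02 d⁻¹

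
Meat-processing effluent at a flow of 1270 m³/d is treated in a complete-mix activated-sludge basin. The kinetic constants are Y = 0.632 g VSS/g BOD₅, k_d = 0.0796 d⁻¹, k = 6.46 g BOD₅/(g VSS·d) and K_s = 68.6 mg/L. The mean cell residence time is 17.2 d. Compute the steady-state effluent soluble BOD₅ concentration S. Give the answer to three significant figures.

From the Monod/SRT balance for a CMAS, S = K_s·(1+k_d θ_c)/[θ_c·(Y k − k_d) − 1] = 68.6 × (1 + 0.0796 × 17.2) / [17.2 × (0.632 × 6.46 − 0.0796) − 1] = 162.5 / 67.85 = 2.395 mg/L.

S ≈ 2.40 mg/L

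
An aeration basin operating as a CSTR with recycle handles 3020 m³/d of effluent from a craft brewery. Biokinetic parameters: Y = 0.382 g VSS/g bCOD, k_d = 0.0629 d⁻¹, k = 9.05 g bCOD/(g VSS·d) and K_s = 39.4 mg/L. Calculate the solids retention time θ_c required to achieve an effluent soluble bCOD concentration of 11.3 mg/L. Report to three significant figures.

Specific growth rate at S = 11.3 mg/L: μ = YkS/(K_s+S) = 0.382·9.05·11.3/(39.4+11.3) = 0.7705 d⁻¹.
θ_c = 1/(μ − k_d) = 1/(0.7705 − 0.0629) = 1/0.7076 = 1.413 d.

θ_c ≈ 1.41 d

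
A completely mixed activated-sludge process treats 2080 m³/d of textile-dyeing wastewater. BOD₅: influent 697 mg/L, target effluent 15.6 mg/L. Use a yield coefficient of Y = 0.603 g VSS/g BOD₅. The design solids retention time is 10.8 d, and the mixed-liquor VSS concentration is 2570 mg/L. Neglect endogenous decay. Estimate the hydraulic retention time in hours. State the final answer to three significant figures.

τ ≈ 41.4 h

With k_d = 0 the design equation reduces to V = Y Q (S₀−S) θ_c / X = 0.603 × 2080 × (697 − 15.6) × 10.8 / 2570 = 3591 m³.
τ = V/Q = 3591/2080 = 1.727 d, or 41.44 h.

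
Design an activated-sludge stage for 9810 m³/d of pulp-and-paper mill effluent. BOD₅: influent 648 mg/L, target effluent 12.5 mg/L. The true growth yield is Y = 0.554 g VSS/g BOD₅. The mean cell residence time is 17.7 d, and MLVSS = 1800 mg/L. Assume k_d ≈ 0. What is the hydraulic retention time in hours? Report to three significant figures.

V·X = Y·Q·ΔS·θ_c gives V = 0.554 × 9810 × (648 − 12.5) × 17.7 / 1800 = 33962 m³.
Hydraulic retention time τ = V/Q = 33962 / 9810 = 3.462 d = 83.09 h.

τ ≈ 83.1 h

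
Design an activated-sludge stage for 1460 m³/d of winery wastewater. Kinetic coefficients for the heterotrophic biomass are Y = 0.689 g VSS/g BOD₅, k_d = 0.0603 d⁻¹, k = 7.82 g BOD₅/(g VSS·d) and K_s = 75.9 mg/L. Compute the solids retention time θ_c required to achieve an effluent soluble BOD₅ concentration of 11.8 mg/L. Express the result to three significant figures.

Specific growth rate at S = 11.8 mg/L: μ = YkS/(K_s+S) = 0.689·7.82·11.8/(75.9+11.8) = 0.7250 d⁻¹.
Then 1/θ_c = μ − k_d = 0.7250 − 0.0603 = 0.6647 d⁻¹, giving θ_c = 1.505 d.

θ_c ≈ 1.50 d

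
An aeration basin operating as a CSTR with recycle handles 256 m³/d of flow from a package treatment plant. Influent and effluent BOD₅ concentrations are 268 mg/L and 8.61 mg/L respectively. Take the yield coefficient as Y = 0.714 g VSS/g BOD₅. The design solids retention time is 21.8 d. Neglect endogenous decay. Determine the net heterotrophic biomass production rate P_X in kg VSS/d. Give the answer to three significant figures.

P_X ≈ 47.4 kg VSS/d

Since k_d ≈ 0, Y_obs = Y = 0.714 g VSS/g BOD₅.
Q·(S₀ − S) = 256 × (268 − 8.61) × 10⁻³ = 66.40 kg/d removed.
Biomass produced: P_X = Y_obs·Q·ΔS = 0.7140 × 66.40 ≈ 47.41 kg VSS/d.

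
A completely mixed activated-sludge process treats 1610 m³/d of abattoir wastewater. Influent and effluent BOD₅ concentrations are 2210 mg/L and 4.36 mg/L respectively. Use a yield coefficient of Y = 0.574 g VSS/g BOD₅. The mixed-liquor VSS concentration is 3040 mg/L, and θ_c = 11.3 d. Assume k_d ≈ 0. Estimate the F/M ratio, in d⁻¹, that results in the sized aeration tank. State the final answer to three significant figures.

F/M ≈ 0.154 d⁻¹

V·X = Y·Q·ΔS·θ_c gives V = 0.574 × 1610 × (2210 − 4.36) × 11.3 / 3040 = 7577 m³.
F/M = applied load / biomass = Q·S₀/(V·X) = 1610 × 2210 / (7577 × 3040) = 0.1545 d⁻¹.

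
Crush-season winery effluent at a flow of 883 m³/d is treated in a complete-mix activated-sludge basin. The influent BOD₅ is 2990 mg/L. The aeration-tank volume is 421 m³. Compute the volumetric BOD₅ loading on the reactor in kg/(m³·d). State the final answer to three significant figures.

L_v = Q S₀ / V = 883 × 2990 × 10⁻³ / 421.0 = 6.271 kg/(m³·d).

L_v ≈ 6.27 kg BOD₅/(m³·d)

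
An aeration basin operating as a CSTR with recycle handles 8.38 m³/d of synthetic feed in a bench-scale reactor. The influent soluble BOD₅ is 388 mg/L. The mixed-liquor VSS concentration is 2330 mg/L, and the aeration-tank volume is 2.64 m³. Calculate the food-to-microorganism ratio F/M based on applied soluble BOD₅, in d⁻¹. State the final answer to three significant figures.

F/M = Q·S₀ / (V·X) = 8.38 × 388 / (2.640 × 2330) = 0.5286 g soluble BOD₅·(g VSS·d)⁻¹.

F/M ≈ 0.529 d⁻¹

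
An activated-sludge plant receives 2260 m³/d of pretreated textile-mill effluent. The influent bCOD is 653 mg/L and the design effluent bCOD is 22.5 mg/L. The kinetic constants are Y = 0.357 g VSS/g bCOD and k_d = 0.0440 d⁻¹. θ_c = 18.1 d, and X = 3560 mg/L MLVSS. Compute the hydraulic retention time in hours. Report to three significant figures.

τ ≈ 15.3 h

From the SRT design equation V = Y Q (S₀−S) θ_c / [X (1 + k_d θ_c)] = 0.357 × 2260 × (653 − 22.5) × 18.1 / [3560 × (1 + 0.0440 × 18.1)] = 9.21×10^6 / 6395 = 1440 m³.
Hydraulic retention time τ = V/Q = 1440 / 2260 = 0.6371 d = 15.29 h.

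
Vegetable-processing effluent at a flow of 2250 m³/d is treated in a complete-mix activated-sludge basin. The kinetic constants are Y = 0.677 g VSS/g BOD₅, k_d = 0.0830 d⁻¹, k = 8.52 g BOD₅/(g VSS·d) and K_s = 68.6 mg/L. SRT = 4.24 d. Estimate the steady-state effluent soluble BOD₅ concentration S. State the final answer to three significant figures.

S ≈ 4.01 mg/L

Effluent substrate depends only on kinetics and SRT: S = K_s(1 + k_d θ_c) / [θ_c(Yk − k_d) − 1] = 68.6 × (1 + 0.0830 × 4.24) / [4.24 × (0.677 × 8.52 − 0.0830) − 1] = 92.74 / 23.10 = 4.014 mg/L.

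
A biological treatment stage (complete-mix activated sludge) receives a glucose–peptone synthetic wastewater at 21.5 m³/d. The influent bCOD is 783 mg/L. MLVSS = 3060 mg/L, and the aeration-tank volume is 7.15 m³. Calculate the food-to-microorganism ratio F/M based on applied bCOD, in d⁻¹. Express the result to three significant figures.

F/M = applied load / biomass = Q·S₀/(V·X) = 21.5 × 783 / (7.150 × 3060) = 0.7694 d⁻¹.

F/M ≈ 0.769 d⁻¹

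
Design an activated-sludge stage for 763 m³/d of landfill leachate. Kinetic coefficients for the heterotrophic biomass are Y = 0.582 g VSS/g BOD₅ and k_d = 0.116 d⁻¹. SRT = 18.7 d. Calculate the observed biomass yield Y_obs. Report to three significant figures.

The observed yield is Y_obs = Y/(1 + k_d·θ_c) = 0.582 / (1 + 0.116 × 18.7) = 0.582 / 3.169 = 0.1836 g VSS per g BOD₅ removed.

Y_obs ≈ 0.184 g VSS/g BOD₅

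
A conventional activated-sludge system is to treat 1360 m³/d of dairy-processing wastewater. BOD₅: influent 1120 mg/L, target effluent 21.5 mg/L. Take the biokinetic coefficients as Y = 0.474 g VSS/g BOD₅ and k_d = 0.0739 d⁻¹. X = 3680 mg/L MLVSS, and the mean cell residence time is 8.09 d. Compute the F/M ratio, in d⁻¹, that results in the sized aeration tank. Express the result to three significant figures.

From the SRT design equation V = Y Q (S₀−S) θ_c / [X (1 + k_d θ_c)] = 0.474 × 1360 × (1120 − 21.5) × 8.09 / [3680 × (1 + 0.0739 × 8.09)] = 5.73×10^6 / 5880 = 974.3 m³.
F/M = Q·S₀ / (V·X) = 1360 × 1120 / (974.3 × 3680) = 0.4248 g BOD₅·(g VSS·d)⁻¹.

F/M ≈ 0.425 d⁻¹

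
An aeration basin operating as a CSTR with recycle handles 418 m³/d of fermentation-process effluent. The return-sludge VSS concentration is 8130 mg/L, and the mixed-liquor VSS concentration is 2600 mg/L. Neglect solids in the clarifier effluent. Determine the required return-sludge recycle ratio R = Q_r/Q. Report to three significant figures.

R ≈ 0.470

Mass balance around the secondary clarifier (neglecting effluent solids): R = X / (X_r − X) = 2600 / (8130 − 2600) = 0.4702.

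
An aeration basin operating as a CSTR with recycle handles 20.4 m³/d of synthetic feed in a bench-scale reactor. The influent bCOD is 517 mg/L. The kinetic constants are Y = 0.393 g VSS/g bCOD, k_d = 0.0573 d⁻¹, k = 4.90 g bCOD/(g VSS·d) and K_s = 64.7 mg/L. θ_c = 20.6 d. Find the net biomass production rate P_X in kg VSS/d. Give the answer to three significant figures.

P_X ≈ 1.89 kg VSS/d

For a completely mixed reactor with recycle the Lawrence–McCarty relation gives S = K_s·(1 + k_d·θ_c) / [θ_c·(Y·k − k_d) − 1] = 64.7 × (1 + 0.0573 × 20.6) / [20.6 × (0.393 × 4.90 − 0.0573) − 1] = 141.1 / 37.49 = 3.763 mg/L.
Correct the yield for decay: Y_obs = Y/(1 + k_d θ_c) = 0.393 / (1 + 0.0573 × 20.6) = 0.393 / 2.180 = 0.1802.
Mass of bCOD removed per day: Q(S₀ − S) = 20.4 × 513.2 g/m³ = 10.47 kg/d.
Biomass produced: P_X = Y_obs·Q·ΔS = 0.1802 × 10.47 ≈ 1.887 kg VSS/d.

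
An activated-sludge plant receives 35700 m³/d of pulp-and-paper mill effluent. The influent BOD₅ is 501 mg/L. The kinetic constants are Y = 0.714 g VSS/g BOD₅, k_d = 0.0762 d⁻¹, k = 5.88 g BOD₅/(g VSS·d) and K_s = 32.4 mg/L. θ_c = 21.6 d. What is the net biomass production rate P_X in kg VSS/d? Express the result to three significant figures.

P_X ≈ 4820 kg VSS/d

For a completely mixed reactor with recycle the Lawrence–McCarty relation gives S = K_s·(1 + k_d·θ_c) / [θ_c·(Y·k − k_d) − 1] = 32.4 × (1 + 0.0762 × 21.6) / [21.6 × (0.714 × 5.88 − 0.0762) − 1] = 85.73 / 88.04 = 0.9738 mg/L.
Y_obs = Y / (1 + k_d θ_c) = 0.714 / (1 + 0.0762 × 21.6) = 0.714 / 2.646 = 0.2698.
Substrate removed = Q·(S₀ − S) = 35700 m³/d × (501 − 0.974) g/m³ = 1.79×10^7 g/d = 17851 kg/d.
So the net sludge growth is P_X = 0.2698 × 17851 = 4817 kg VSS/d.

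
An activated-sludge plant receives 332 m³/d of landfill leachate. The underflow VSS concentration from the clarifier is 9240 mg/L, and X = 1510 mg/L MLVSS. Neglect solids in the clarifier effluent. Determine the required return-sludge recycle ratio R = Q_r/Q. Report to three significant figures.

R ≈ 0.195

Solids balance on the clarifier gives (1+R)X = R·X_r, so R = X/(X_r − X) = 1510 / (9240 − 1510) = 0.1953.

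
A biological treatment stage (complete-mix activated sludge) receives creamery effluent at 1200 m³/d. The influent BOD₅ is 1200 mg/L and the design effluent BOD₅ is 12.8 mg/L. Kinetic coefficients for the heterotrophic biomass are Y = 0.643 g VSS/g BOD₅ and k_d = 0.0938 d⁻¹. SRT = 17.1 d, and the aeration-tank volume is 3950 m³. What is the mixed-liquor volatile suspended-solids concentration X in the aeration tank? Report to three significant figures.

X ≈ 1520 mg/L

From V·X·(1 + k_d·θ_c) = Y·Q·(S₀ − S)·θ_c: X = 0.643 × 1200 × (1200 − 12.8) × 17.1 / [3950 × (1 + 0.0938 × 17.1)] = 1523 mg/L.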